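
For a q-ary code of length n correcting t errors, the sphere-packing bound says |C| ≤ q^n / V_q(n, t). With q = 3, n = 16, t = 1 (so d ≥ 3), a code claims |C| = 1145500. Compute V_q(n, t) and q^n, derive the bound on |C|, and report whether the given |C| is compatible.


V_q(n, t) = 33, q^n = 43046721, Hamming bound = 1304446, |C| = 1145500 ≤ bound (satisfied).

Step 1: Compute V_q(n, t) = Σ_{j=0}^1 C(n, j) (q−1)^j.
  j = 0: C(16,0)·(2)^0 = 1·1 = 1.
  j = 1: C(16,1)·(2)^1 = 16·2 = 32.
  V_q(n, t) = 1 + 32 = 33.
Step 2: q^n = 3^16 = 43046721.
Step 3: Hamming bound ⌊q^n / V_q(n,t)⌋ = ⌊43046721/33⌋ = 1304446.
Step 4: Compare |C| = 1145500 to 1304446: satisfied.
The claimed |C| lies below the Hamming bound.


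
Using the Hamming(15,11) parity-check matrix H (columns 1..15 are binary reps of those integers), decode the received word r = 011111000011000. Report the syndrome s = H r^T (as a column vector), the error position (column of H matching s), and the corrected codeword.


s = (0, 0, 0, 1)^T, error position = 1, corrected codeword c = 111111000011000

Compute s = H r^T mod 2 one row at a time:
  s_1 = 0 + 0 + 0 + 1 + 1 + 0 + 0 + 0 = 2 ≡ 0 (mod 2).
  s_2 = 1 + 1 + 1 + 0 + 1 + 0 + 0 + 0 = 4 ≡ 0 (mod 2).
  s_3 = 1 + 1 + 1 + 0 + 0 + 1 + 0 + 0 = 4 ≡ 0 (mod 2).
  s_4 = 0 + 1 + 1 + 0 + 0 + 1 + 0 + 0 = 3 ≡ 1 (mod 2).
s = (0, 0, 0, 1)^T — this equals column 1 of H (binary 0001), so error is at position 1.
Correct: flip bit 1 of r = 011111000011000 to get c = 111111000011000.


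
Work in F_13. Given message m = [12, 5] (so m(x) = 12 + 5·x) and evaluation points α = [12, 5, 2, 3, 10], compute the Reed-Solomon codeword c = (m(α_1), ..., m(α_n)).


c = [7, 11, 9, 1, 10]

Message polynomial: m(x) = 12 + 5·x (mod 13).
For each evaluation point α_i, compute m(α_i) mod 13:
  α_1 = 12: Horner steps 5 → 7, so m(12) = 7.
  α_2 = 5: Horner steps 5 → 11, so m(5) = 11.
  α_3 = 2: Horner steps 5 → 9, so m(2) = 9.
  α_4 = 3: Horner steps 5 → 1, so m(3) = 1.
  α_5 = 10: Horner steps 5 → 10, so m(10) = 10.
Codeword c = [7, 11, 9, 1, 10] ∈ F_13^5.


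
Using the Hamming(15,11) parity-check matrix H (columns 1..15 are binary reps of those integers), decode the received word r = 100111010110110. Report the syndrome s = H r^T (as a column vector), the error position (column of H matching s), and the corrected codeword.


s = (1, 1, 0, 0)^T, error position = 12, corrected codeword c = 100111010111110

Compute s = H r^T mod 2 one row at a time:
  s_1 = 1 + 0 + 1 + 1 + 0 + 1 + 1 + 0 = 5 ≡ 1 (mod 2).
  s_2 = 1 + 1 + 1 + 0 + 0 + 1 + 1 + 0 = 5 ≡ 1 (mod 2).
  s_3 = 0 + 0 + 1 + 0 + 1 + 1 + 1 + 0 = 4 ≡ 0 (mod 2).
  s_4 = 1 + 0 + 1 + 0 + 0 + 1 + 1 + 0 = 4 ≡ 0 (mod 2).
s = (1, 1, 0, 0)^T — this equals column 12 of H (binary 1100), so error is at position 12.
Correct: flip bit 12 of r = 100111010110110 to get c = 100111010111110.


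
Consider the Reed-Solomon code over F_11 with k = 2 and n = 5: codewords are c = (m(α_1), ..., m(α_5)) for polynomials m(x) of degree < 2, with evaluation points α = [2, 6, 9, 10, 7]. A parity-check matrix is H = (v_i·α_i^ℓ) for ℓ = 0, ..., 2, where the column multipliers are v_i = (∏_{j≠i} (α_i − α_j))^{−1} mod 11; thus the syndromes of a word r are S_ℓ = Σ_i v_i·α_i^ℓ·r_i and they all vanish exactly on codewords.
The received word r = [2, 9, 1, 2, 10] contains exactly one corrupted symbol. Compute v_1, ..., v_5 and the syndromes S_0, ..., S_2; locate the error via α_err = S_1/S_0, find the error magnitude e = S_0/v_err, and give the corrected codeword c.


S = (7, 3, 6), error at position 1, error magnitude e = 8, c = [5, 9, 1, 2, 10].

Step 1: column multipliers v_i = (∏_{j≠i}(α_i − α_j))^{−1} mod 11.
  i = 1 (α = 2): (2−6)(2−9)(2−10)(2−7) = (−4)·(−7)·(−8)·(−5) = 1120 ≡ 9, so v_1 = 9^{−1} = 5 (mod 11).
  i = 2 (α = 6): (6−2)(6−9)(6−10)(6−7) = 4·(−3)·(−4)·(−1) = −48 ≡ 7, so v_2 = 7^{−1} = 8 (mod 11).
  i = 3 (α = 9): (9−2)(9−6)(9−10)(9−7) = 7·3·(−1)·2 = −42 ≡ 2, so v_3 = 2^{−1} = 6 (mod 11).
  i = 4 (α = 10): (10−2)(10−6)(10−9)(10−7) = 8·4·1·3 = 96 ≡ 8, so v_4 = 8^{−1} = 7 (mod 11).
  i = 5 (α = 7): (7−2)(7−6)(7−9)(7−10) = 5·1·(−2)·(−3) = 30 ≡ 8, so v_5 = 8^{−1} = 7 (mod 11).
  v = [5, 8, 6, 7, 7].
Step 2: syndromes of r = [2, 9, 1, 2, 10] (all sums mod 11).
  S_0 = Σ v_i r_i = 5·2 + 8·9 + 6·1 + 7·2 + 7·10 = 172 ≡ 7.
  S_1 = Σ v_i α_i r_i = 5·2·2 + 8·6·9 + 6·9·1 + 7·10·2 + 7·7·10 = 1136 ≡ 3.
  α_i^2 mod 11 = [4, 3, 4, 1, 5].
  S_2 = Σ v_i α_i^2 r_i = 5·4·2 + 8·3·9 + 6·4·1 + 7·1·2 + 7·5·10 = 644 ≡ 6.
  S = (7, 3, 6) ≠ 0, so r is not a codeword (an error is present).
Step 3: locate the error. For a single error e at position i, S_ℓ = v_i·e·α_i^ℓ, so α_err = S_1/S_0.
  S_0^{−1} = 7^{−1} = 8 (mod 11), so α_err = 3·8 = 24 ≡ 2 = α_1. Error position i = 1.
  Consistency check: S_2/S_1 = 6·4 = 24 ≡ 2 = α_err ✓ (single-error assumption holds).
Step 4: error magnitude e = S_0/v_1 = S_0·∏_{j≠1}(α_1 − α_j) = 7·9 = 63 ≡ 8 (mod 11).
Step 5: correct position 1: c_1 = r_1 − e = 2 − 8 ≡ 5 (mod 11). Hence c = [5, 9, 1, 2, 10].
  Check: interpolating c through the α_i gives m(x) = 3 + 1·x (degree < 2) with m(α_i) = c_i for every i, so c is indeed a codeword.


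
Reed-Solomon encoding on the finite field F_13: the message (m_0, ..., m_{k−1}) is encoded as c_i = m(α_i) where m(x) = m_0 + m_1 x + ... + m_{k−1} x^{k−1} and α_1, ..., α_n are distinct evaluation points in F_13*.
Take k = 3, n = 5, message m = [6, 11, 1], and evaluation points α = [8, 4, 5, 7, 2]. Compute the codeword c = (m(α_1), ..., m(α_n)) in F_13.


c = [2, 1, 8, 2, 6]

Message polynomial: m(x) = 6 + 11·x + 1·x^2 (mod 13).
For each evaluation point α_i, compute m(α_i) mod 13:
  α_1 = 8: Horner steps 1 → 6 → 2, so m(8) = 2.
  α_2 = 4: Horner steps 1 → 2 → 1, so m(4) = 1.
  α_3 = 5: Horner steps 1 → 3 → 8, so m(5) = 8.
  α_4 = 7: Horner steps 1 → 5 → 2, so m(7) = 2.
  α_5 = 2: Horner steps 1 → 0 → 6, so m(2) = 6.
Codeword c = [2, 1, 8, 2, 6] ∈ F_13^5.


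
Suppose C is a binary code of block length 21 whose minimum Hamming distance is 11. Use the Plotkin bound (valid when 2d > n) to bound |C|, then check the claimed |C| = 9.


Plotkin bound M ≤ 22; given |C| = 9 ≤ bound (satisfied).

Check applicability: 2d = 22, n = 21.
2d − n = 1 > 0, so Plotkin applies.
Compute d/(2d−n) = 11/1 ≈ 11.0000.
⌊d/(2d−n)⌋ = 11.
Plotkin bound: M ≤ 2·11 = 22.
Given |C| = 9, check: satisfied.
This |C| is below the Plotkin bound.


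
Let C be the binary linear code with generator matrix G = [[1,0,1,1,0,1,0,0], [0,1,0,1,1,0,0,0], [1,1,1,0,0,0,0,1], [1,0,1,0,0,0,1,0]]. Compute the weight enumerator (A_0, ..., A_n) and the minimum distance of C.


Weight distribution: A_0 = 1, A_3 = 5, A_4 = 5, A_5 = 2, A_6 = 2, A_7 = 1. Minimum distance d = 3.

Enumerate all 2^4 = 16 messages m ∈ F_2^4.
For each, compute codeword c = mG in F_2^8, then tally its weight.
  m = 0000 → c = 00000000, weight = 0.
  m = 1000 → c = 10110100, weight = 4.
  m = 0100 → c = 01011000, weight = 3.
  m = 1100 → c = 11101100, weight = 5.
  m = 0010 → c = 11100001, weight = 4.
  m = 1010 → c = 01010101, weight = 4.
  m = 0110 → c = 10111001, weight = 5.
  m = 1110 → c = 00001101, weight = 3.
  m = 0001 → c = 10100010, weight = 3.
  m = 1001 → c = 00010110, weight = 3.
  m = 0101 → c = 11111010, weight = 6.
  m = 1101 → c = 01001110, weight = 4.
  m = 0011 → c = 01000011, weight = 3.
  m = 1011 → c = 11110111, weight = 7.
  m = 0111 → c = 00011011, weight = 4.
  m = 1111 → c = 10101111, weight = 6.
Tally weights:
  weight 0: 1 codewords.
  weight 3: 5 codewords.
  weight 4: 5 codewords.
  weight 5: 2 codewords.
  weight 6: 2 codewords.
  weight 7: 1 codewords.
Minimum distance d = smallest w > 0 with A_w > 0 = 3.
Sanity: Σ A_w = 16 = 2^4 = 16 ✓.


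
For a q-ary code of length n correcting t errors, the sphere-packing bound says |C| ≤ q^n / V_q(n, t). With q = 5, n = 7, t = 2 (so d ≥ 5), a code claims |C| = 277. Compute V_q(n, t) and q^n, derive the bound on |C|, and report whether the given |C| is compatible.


V_q(n, t) = 365, q^n = 78125, Hamming bound = 214, |C| = 277 > bound (violated).

Step 1: Compute V_q(n, t) = Σ_{j=0}^2 C(n, j) (q−1)^j.
  j = 0: C(7,0)·(4)^0 = 1·1 = 1.
  j = 1: C(7,1)·(4)^1 = 7·4 = 28.
  j = 2: C(7,2)·(4)^2 = 21·16 = 336.
  V_q(n, t) = 1 + 28 + 336 = 365.
Step 2: q^n = 5^7 = 78125.
Step 3: Hamming bound ⌊q^n / V_q(n,t)⌋ = ⌊78125/365⌋ = 214.
Step 4: Compare |C| = 277 to 214: violated.
The claimed |C| lies above the Hamming bound, so no 5-ary code of length 7 with d ≥ 5 can have 277 codewords.


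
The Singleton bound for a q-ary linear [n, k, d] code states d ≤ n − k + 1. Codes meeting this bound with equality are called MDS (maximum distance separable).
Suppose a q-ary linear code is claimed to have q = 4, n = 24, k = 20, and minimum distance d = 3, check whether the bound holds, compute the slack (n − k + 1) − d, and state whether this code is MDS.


Singleton RHS = n − k + 1 = 5, slack = 2, bound satisfied, not MDS.

Singleton bound: d ≤ n − k + 1.
Here n = 24, k = 20, so n − k + 1 = 5.
Given d = 3, check d ≤ 5: YES.
Slack = (n − k + 1) − d = 2.
The code is NOT MDS (slack = 2 > 0).
Description: the claimed parameters are [24, 20, 3]_4; such a code would be non-MDS.


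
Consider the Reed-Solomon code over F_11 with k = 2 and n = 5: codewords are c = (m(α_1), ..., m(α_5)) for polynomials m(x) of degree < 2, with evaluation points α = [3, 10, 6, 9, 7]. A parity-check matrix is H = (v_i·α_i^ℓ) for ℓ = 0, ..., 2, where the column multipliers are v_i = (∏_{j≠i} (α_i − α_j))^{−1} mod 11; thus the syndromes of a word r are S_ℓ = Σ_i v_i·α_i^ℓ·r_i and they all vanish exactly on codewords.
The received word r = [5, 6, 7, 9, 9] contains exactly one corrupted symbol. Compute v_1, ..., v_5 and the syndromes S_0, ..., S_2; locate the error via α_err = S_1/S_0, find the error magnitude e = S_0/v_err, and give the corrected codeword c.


S = (8, 1, 7), error at position 5, error magnitude e = 5, c = [5, 6, 7, 9, 4].

Step 1: column multipliers v_i = (∏_{j≠i}(α_i − α_j))^{−1} mod 11.
  i = 1 (α = 3): (3−10)(3−6)(3−9)(3−7) = (−7)·(−3)·(−6)·(−4) = 504 ≡ 9, so v_1 = 9^{−1} = 5 (mod 11).
  i = 2 (α = 10): (10−3)(10−6)(10−9)(10−7) = 7·4·1·3 = 84 ≡ 7, so v_2 = 7^{−1} = 8 (mod 11).
  i = 3 (α = 6): (6−3)(6−10)(6−9)(6−7) = 3·(−4)·(−3)·(−1) = −36 ≡ 8, so v_3 = 8^{−1} = 7 (mod 11).
  i = 4 (α = 9): (9−3)(9−10)(9−6)(9−7) = 6·(−1)·3·2 = −36 ≡ 8, so v_4 = 8^{−1} = 7 (mod 11).
  i = 5 (α = 7): (7−3)(7−10)(7−6)(7−9) = 4·(−3)·1·(−2) = 24 ≡ 2, so v_5 = 2^{−1} = 6 (mod 11).
  v = [5, 8, 7, 7, 6].
Step 2: syndromes of r = [5, 6, 7, 9, 9] (all sums mod 11).
  S_0 = Σ v_i r_i = 5·5 + 8·6 + 7·7 + 7·9 + 6·9 = 239 ≡ 8.
  S_1 = Σ v_i α_i r_i = 5·3·5 + 8·10·6 + 7·6·7 + 7·9·9 + 6·7·9 = 1794 ≡ 1.
  α_i^2 mod 11 = [9, 1, 3, 4, 5].
  S_2 = Σ v_i α_i^2 r_i = 5·9·5 + 8·1·6 + 7·3·7 + 7·4·9 + 6·5·9 = 942 ≡ 7.
  S = (8, 1, 7) ≠ 0, so r is not a codeword (an error is present).
Step 3: locate the error. For a single error e at position i, S_ℓ = v_i·e·α_i^ℓ, so α_err = S_1/S_0.
  S_0^{−1} = 8^{−1} = 7 (mod 11), so α_err = 1·7 = 7 ≡ 7 = α_5. Error position i = 5.
  Consistency check: S_2/S_1 = 7·1 = 7 ≡ 7 = α_err ✓ (single-error assumption holds).
Step 4: error magnitude e = S_0/v_5 = S_0·∏_{j≠5}(α_5 − α_j) = 8·2 = 16 ≡ 5 (mod 11).
Step 5: correct position 5: c_5 = r_5 − e = 9 − 5 ≡ 4 (mod 11). Hence c = [5, 6, 7, 9, 4].
  Check: interpolating c through the α_i gives m(x) = 3 + 8·x (degree < 2) with m(α_i) = c_i for every i, so c is indeed a codeword.


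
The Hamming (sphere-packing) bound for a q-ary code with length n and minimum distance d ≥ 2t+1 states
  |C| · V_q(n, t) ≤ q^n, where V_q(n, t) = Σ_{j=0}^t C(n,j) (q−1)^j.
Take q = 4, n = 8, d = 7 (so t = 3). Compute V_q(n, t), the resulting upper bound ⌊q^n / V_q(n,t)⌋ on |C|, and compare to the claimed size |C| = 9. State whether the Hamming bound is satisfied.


V_q(n, t) = 1789, q^n = 65536, Hamming bound = 36, |C| = 9 ≤ bound (satisfied).

Step 1: Compute V_q(n, t) = Σ_{j=0}^3 C(n, j) (q−1)^j.
  j = 0: C(8,0)·(3)^0 = 1·1 = 1.
  j = 1: C(8,1)·(3)^1 = 8·3 = 24.
  j = 2: C(8,2)·(3)^2 = 28·9 = 252.
  j = 3: C(8,3)·(3)^3 = 56·27 = 1512.
  V_q(n, t) = 1 + 24 + 252 + 1512 = 1789.
Step 2: q^n = 4^8 = 65536.
Step 3: Hamming bound ⌊q^n / V_q(n,t)⌋ = ⌊65536/1789⌋ = 36.
Step 4: Compare |C| = 9 to 36: satisfied.
The claimed |C| lies below the Hamming bound.


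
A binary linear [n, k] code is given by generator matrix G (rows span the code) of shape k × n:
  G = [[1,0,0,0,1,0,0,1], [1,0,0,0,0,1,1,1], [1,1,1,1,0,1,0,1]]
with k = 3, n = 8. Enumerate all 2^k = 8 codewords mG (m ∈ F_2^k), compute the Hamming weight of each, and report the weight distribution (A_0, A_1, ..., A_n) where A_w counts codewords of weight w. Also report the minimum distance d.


Weight distribution: A_0 = 1, A_3 = 2, A_4 = 2, A_5 = 1, A_6 = 1, A_7 = 1. Minimum distance d = 3.

Enumerate all 2^3 = 8 messages m ∈ F_2^3.
For each, compute codeword c = mG in F_2^8, then tally its weight.
  m = 000 → c = 00000000, weight = 0.
  m = 100 → c = 10001001, weight = 3.
  m = 010 → c = 10000111, weight = 4.
  m = 110 → c = 00001110, weight = 3.
  m = 001 → c = 11110101, weight = 6.
  m = 101 → c = 01111100, weight = 5.
  m = 011 → c = 01110010, weight = 4.
  m = 111 → c = 11111011, weight = 7.
Tally weights:
  weight 0: 1 codewords.
  weight 3: 2 codewords.
  weight 4: 2 codewords.
  weight 5: 1 codewords.
  weight 6: 1 codewords.
  weight 7: 1 codewords.
Minimum distance d = smallest w > 0 with A_w > 0 = 3.
Sanity: Σ A_w = 8 = 2^3 = 8 ✓.


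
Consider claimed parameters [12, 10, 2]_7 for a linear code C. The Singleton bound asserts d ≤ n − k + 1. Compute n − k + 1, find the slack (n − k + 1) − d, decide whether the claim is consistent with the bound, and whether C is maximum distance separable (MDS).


Singleton RHS = n − k + 1 = 3, slack = 1, bound satisfied, not MDS.

Singleton bound: d ≤ n − k + 1.
Here n = 12, k = 10, so n − k + 1 = 3.
Given d = 2, check d ≤ 3: YES.
Slack = (n − k + 1) − d = 1.
The code is NOT MDS (slack = 1 > 0).
Description: the claimed parameters are [12, 10, 2]_7; such a code would be non-MDS.


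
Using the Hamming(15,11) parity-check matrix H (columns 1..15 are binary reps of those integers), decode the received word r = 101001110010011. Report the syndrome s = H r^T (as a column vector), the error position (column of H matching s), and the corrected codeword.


s = (0, 0, 0, 1)^T, error position = 1, corrected codeword c = 001001110010011

Compute s = H r^T mod 2 one row at a time:
  s_1 = 1 + 0 + 0 + 1 + 0 + 0 + 1 + 1 = 4 ≡ 0 (mod 2).
  s_2 = 0 + 0 + 1 + 1 + 0 + 0 + 1 + 1 = 4 ≡ 0 (mod 2).
  s_3 = 0 + 1 + 1 + 1 + 0 + 1 + 1 + 1 = 6 ≡ 0 (mod 2).
  s_4 = 1 + 1 + 0 + 1 + 0 + 1 + 0 + 1 = 5 ≡ 1 (mod 2).
s = (0, 0, 0, 1)^T — this equals column 1 of H (binary 0001), so error is at position 1.
Correct: flip bit 1 of r = 101001110010011 to get c = 001001110010011.


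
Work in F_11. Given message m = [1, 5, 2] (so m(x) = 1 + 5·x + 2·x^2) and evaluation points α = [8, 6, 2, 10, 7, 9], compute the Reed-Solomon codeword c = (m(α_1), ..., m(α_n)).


c = [4, 4, 8, 9, 2, 10]

Message polynomial: m(x) = 1 + 5·x + 2·x^2 (mod 11).
For each evaluation point α_i, compute m(α_i) mod 11:
  α_1 = 8: Horner steps 2 → 10 → 4, so m(8) = 4.
  α_2 = 6: Horner steps 2 → 6 → 4, so m(6) = 4.
  α_3 = 2: Horner steps 2 → 9 → 8, so m(2) = 8.
  α_4 = 10: Horner steps 2 → 3 → 9, so m(10) = 9.
  α_5 = 7: Horner steps 2 → 8 → 2, so m(7) = 2.
  α_6 = 9: Horner steps 2 → 1 → 10, so m(9) = 10.
Codeword c = [4, 4, 8, 9, 2, 10] ∈ F_11^6.


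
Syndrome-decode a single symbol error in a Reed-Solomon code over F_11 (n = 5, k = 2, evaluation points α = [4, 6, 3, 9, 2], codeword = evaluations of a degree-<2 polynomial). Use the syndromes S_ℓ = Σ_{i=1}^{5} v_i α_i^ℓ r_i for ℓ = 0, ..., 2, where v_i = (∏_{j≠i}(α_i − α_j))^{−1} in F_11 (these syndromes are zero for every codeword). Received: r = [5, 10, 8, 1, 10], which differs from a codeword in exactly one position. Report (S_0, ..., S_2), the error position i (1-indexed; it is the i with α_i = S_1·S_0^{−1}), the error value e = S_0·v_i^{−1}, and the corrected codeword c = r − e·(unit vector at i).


S = (10, 9, 7), error at position 5, error magnitude e = 10, c = [5, 10, 8, 1, 0].

Step 1: column multipliers v_i = (∏_{j≠i}(α_i − α_j))^{−1} mod 11.
  i = 1 (α = 4): (4−6)(4−3)(4−9)(4−2) = (−2)·1·(−5)·2 = 20 ≡ 9, so v_1 = 9^{−1} = 5 (mod 11).
  i = 2 (α = 6): (6−4)(6−3)(6−9)(6−2) = 2·3·(−3)·4 = −72 ≡ 5, so v_2 = 5^{−1} = 9 (mod 11).
  i = 3 (α = 3): (3−4)(3−6)(3−9)(3−2) = (−1)·(−3)·(−6)·1 = −18 ≡ 4, so v_3 = 4^{−1} = 3 (mod 11).
  i = 4 (α = 9): (9−4)(9−6)(9−3)(9−2) = 5·3·6·7 = 630 ≡ 3, so v_4 = 3^{−1} = 4 (mod 11).
  i = 5 (α = 2): (2−4)(2−6)(2−3)(2−9) = (−2)·(−4)·(−1)·(−7) = 56 ≡ 1, so v_5 = 1^{−1} = 1 (mod 11).
  v = [5, 9, 3, 4, 1].
Step 2: syndromes of r = [5, 10, 8, 1, 10] (all sums mod 11).
  S_0 = Σ v_i r_i = 5·5 + 9·10 + 3·8 + 4·1 + 1·10 = 153 ≡ 10.
  S_1 = Σ v_i α_i r_i = 5·4·5 + 9·6·10 + 3·3·8 + 4·9·1 + 1·2·10 = 768 ≡ 9.
  α_i^2 mod 11 = [5, 3, 9, 4, 4].
  S_2 = Σ v_i α_i^2 r_i = 5·5·5 + 9·3·10 + 3·9·8 + 4·4·1 + 1·4·10 = 667 ≡ 7.
  S = (10, 9, 7) ≠ 0, so r is not a codeword (an error is present).
Step 3: locate the error. For a single error e at position i, S_ℓ = v_i·e·α_i^ℓ, so α_err = S_1/S_0.
  S_0^{−1} = 10^{−1} = 10 (mod 11), so α_err = 9·10 = 90 ≡ 2 = α_5. Error position i = 5.
  Consistency check: S_2/S_1 = 7·5 = 35 ≡ 2 = α_err ✓ (single-error assumption holds).
Step 4: error magnitude e = S_0/v_5 = S_0·∏_{j≠5}(α_5 − α_j) = 10·1 = 10 ≡ 10 (mod 11).
Step 5: correct position 5: c_5 = r_5 − e = 10 − 10 ≡ 0 (mod 11). Hence c = [5, 10, 8, 1, 0].
  Check: interpolating c through the α_i gives m(x) = 6 + 8·x (degree < 2) with m(α_i) = c_i for every i, so c is indeed a codeword.


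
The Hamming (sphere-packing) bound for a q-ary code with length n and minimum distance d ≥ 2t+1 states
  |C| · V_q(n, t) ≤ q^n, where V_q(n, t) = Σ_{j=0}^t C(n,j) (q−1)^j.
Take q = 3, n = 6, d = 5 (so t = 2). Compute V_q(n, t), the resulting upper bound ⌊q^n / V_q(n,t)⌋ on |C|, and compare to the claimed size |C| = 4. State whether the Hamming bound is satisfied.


V_q(n, t) = 73, q^n = 729, Hamming bound = 9, |C| = 4 ≤ bound (satisfied).

Step 1: Compute V_q(n, t) = Σ_{j=0}^2 C(n, j) (q−1)^j.
  j = 0: C(6,0)·(2)^0 = 1·1 = 1.
  j = 1: C(6,1)·(2)^1 = 6·2 = 12.
  j = 2: C(6,2)·(2)^2 = 15·4 = 60.
  V_q(n, t) = 1 + 12 + 60 = 73.
Step 2: q^n = 3^6 = 729.
Step 3: Hamming bound ⌊q^n / V_q(n,t)⌋ = ⌊729/73⌋ = 9.
Step 4: Compare |C| = 4 to 9: satisfied.
The claimed |C| lies below the Hamming bound.


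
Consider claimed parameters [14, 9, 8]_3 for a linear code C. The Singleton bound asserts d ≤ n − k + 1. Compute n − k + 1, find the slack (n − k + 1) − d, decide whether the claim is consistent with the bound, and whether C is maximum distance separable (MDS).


Singleton RHS = n − k + 1 = 6, slack = -2, bound violated (no such code; not MDS).

Singleton bound: d ≤ n − k + 1.
Here n = 14, k = 9, so n − k + 1 = 6.
Given d = 8, check d ≤ 6: NO.
Slack = (n − k + 1) − d = -2.
The slack is negative: d = 8 exceeds n − k + 1 = 6 by 2, so the Singleton bound is violated and no linear [14, 9, 8]_3 code can exist. In particular it is not MDS (MDS requires d = n − k + 1 exactly).
Description: the claimed parameters are [14, 9, 8]_3; such a code would be impossible (violates the Singleton bound).


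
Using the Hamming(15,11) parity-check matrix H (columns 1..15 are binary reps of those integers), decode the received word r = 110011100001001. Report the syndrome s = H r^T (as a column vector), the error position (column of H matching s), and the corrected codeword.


s = (0, 1, 0, 0)^T, error position = 4, corrected codeword c = 110111100001001

Compute s = H r^T mod 2 one row at a time:
  s_1 = 0 + 0 + 0 + 0 + 1 + 0 + 0 + 1 = 2 ≡ 0 (mod 2).
  s_2 = 0 + 1 + 1 + 1 + 1 + 0 + 0 + 1 = 5 ≡ 1 (mod 2).
  s_3 = 1 + 0 + 1 + 1 + 0 + 0 + 0 + 1 = 4 ≡ 0 (mod 2).
  s_4 = 1 + 0 + 1 + 1 + 0 + 0 + 0 + 1 = 4 ≡ 0 (mod 2).
s = (0, 1, 0, 0)^T — this equals column 4 of H (binary 0100), so error is at position 4.
Correct: flip bit 4 of r = 110011100001001 to get c = 110111100001001.


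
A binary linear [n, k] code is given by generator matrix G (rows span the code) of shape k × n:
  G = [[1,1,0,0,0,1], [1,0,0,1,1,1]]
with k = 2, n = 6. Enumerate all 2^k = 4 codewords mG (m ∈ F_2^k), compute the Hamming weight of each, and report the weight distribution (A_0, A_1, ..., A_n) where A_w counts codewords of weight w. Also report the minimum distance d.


Weight distribution: A_0 = 1, A_3 = 2, A_4 = 1. Minimum distance d = 3.

Enumerate all 2^2 = 4 messages m ∈ F_2^2.
For each, compute codeword c = mG in F_2^6, then tally its weight.
  m = 00 → c = 000000, weight = 0.
  m = 10 → c = 110001, weight = 3.
  m = 01 → c = 100111, weight = 4.
  m = 11 → c = 010110, weight = 3.
Tally weights:
  weight 0: 1 codewords.
  weight 3: 2 codewords.
  weight 4: 1 codewords.
Minimum distance d = smallest w > 0 with A_w > 0 = 3.
Sanity: Σ A_w = 4 = 2^2 = 4 ✓.


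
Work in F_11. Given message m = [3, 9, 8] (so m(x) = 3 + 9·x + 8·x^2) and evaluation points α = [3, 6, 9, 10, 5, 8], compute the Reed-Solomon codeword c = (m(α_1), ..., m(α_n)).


c = [3, 4, 6, 2, 6, 4]

Message polynomial: m(x) = 3 + 9·x + 8·x^2 (mod 11).
For each evaluation point α_i, compute m(α_i) mod 11:
  α_1 = 3: Horner steps 8 → 0 → 3, so m(3) = 3.
  α_2 = 6: Horner steps 8 → 2 → 4, so m(6) = 4.
  α_3 = 9: Horner steps 8 → 4 → 6, so m(9) = 6.
  α_4 = 10: Horner steps 8 → 1 → 2, so m(10) = 2.
  α_5 = 5: Horner steps 8 → 5 → 6, so m(5) = 6.
  α_6 = 8: Horner steps 8 → 7 → 4, so m(8) = 4.
Codeword c = [3, 4, 6, 2, 6, 4] ∈ F_11^6.


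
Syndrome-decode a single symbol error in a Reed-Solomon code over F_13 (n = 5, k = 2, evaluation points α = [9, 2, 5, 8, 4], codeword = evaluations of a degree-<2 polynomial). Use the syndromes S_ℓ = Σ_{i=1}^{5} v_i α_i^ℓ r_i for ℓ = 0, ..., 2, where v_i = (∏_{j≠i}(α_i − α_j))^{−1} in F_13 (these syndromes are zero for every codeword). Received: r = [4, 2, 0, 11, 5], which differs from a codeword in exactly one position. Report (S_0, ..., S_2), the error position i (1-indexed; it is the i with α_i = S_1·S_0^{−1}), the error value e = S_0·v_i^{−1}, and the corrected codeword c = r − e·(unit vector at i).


S = (5, 6, 2), error at position 1, error magnitude e = 11, c = [6, 2, 0, 11, 5].

Step 1: column multipliers v_i = (∏_{j≠i}(α_i − α_j))^{−1} mod 13.
  i = 1 (α = 9): (9−2)(9−5)(9−8)(9−4) = 7·4·1·5 = 140 ≡ 10, so v_1 = 10^{−1} = 4 (mod 13).
  i = 2 (α = 2): (2−9)(2−5)(2−8)(2−4) = (−7)·(−3)·(−6)·(−2) = 252 ≡ 5, so v_2 = 5^{−1} = 8 (mod 13).
  i = 3 (α = 5): (5−9)(5−2)(5−8)(5−4) = (−4)·3·(−3)·1 = 36 ≡ 10, so v_3 = 10^{−1} = 4 (mod 13).
  i = 4 (α = 8): (8−9)(8−2)(8−5)(8−4) = (−1)·6·3·4 = −72 ≡ 6, so v_4 = 6^{−1} = 11 (mod 13).
  i = 5 (α = 4): (4−9)(4−2)(4−5)(4−8) = (−5)·2·(−1)·(−4) = −40 ≡ 12, so v_5 = 12^{−1} = 12 (mod 13).
  v = [4, 8, 4, 11, 12].
Step 2: syndromes of r = [4, 2, 0, 11, 5] (all sums mod 13).
  S_0 = Σ v_i r_i = 4·4 + 8·2 + 4·0 + 11·11 + 12·5 = 213 ≡ 5.
  S_1 = Σ v_i α_i r_i = 4·9·4 + 8·2·2 + 4·5·0 + 11·8·11 + 12·4·5 = 1384 ≡ 6.
  α_i^2 mod 13 = [3, 4, 12, 12, 3].
  S_2 = Σ v_i α_i^2 r_i = 4·3·4 + 8·4·2 + 4·12·0 + 11·12·11 + 12·3·5 = 1744 ≡ 2.
  S = (5, 6, 2) ≠ 0, so r is not a codeword (an error is present).
Step 3: locate the error. For a single error e at position i, S_ℓ = v_i·e·α_i^ℓ, so α_err = S_1/S_0.
  S_0^{−1} = 5^{−1} = 8 (mod 13), so α_err = 6·8 = 48 ≡ 9 = α_1. Error position i = 1.
  Consistency check: S_2/S_1 = 2·11 = 22 ≡ 9 = α_err ✓ (single-error assumption holds).
Step 4: error magnitude e = S_0/v_1 = S_0·∏_{j≠1}(α_1 − α_j) = 5·10 = 50 ≡ 11 (mod 13).
Step 5: correct position 1: c_1 = r_1 − e = 4 − 11 ≡ 6 (mod 13). Hence c = [6, 2, 0, 11, 5].
  Check: interpolating c through the α_i gives m(x) = 12 + 8·x (degree < 2) with m(α_i) = c_i for every i, so c is indeed a codeword.


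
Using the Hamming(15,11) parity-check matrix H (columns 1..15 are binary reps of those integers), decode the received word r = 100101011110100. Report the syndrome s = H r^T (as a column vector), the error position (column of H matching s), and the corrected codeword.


s = (1, 1, 1, 0)^T, error position = 14, corrected codeword c = 100101011110110

Compute s = H r^T mod 2 one row at a time:
  s_1 = 1 + 1 + 1 + 1 + 0 + 1 + 0 + 0 = 5 ≡ 1 (mod 2).
  s_2 = 1 + 0 + 1 + 0 + 0 + 1 + 0 + 0 = 3 ≡ 1 (mod 2).
  s_3 = 0 + 0 + 1 + 0 + 1 + 1 + 0 + 0 = 3 ≡ 1 (mod 2).
  s_4 = 1 + 0 + 0 + 0 + 1 + 1 + 1 + 0 = 4 ≡ 0 (mod 2).
s = (1, 1, 1, 0)^T — this equals column 14 of H (binary 1110), so error is at position 14.
Correct: flip bit 14 of r = 100101011110100 to get c = 100101011110110.


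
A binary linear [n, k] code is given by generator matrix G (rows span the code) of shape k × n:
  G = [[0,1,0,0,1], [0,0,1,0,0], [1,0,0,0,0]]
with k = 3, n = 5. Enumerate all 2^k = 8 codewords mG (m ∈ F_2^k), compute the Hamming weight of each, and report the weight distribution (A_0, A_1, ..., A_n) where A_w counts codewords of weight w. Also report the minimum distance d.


Weight distribution: A_0 = 1, A_1 = 2, A_2 = 2, A_3 = 2, A_4 = 1. Minimum distance d = 1.

Enumerate all 2^3 = 8 messages m ∈ F_2^3.
For each, compute codeword c = mG in F_2^5, then tally its weight.
  m = 000 → c = 00000, weight = 0.
  m = 100 → c = 01001, weight = 2.
  m = 010 → c = 00100, weight = 1.
  m = 110 → c = 01101, weight = 3.
  m = 001 → c = 10000, weight = 1.
  m = 101 → c = 11001, weight = 3.
  m = 011 → c = 10100, weight = 2.
  m = 111 → c = 11101, weight = 4.
Tally weights:
  weight 0: 1 codewords.
  weight 1: 2 codewords.
  weight 2: 2 codewords.
  weight 3: 2 codewords.
  weight 4: 1 codewords.
Minimum distance d = smallest w > 0 with A_w > 0 = 1.
Sanity: Σ A_w = 8 = 2^3 = 8 ✓.


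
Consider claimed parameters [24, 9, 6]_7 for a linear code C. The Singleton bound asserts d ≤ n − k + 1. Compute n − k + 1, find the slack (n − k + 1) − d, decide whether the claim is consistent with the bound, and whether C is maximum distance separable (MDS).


Singleton RHS = n − k + 1 = 16, slack = 10, bound satisfied, not MDS.

Singleton bound: d ≤ n − k + 1.
Here n = 24, k = 9, so n − k + 1 = 16.
Given d = 6, check d ≤ 16: YES.
Slack = (n − k + 1) − d = 10.
The code is NOT MDS (slack = 10 > 0).
Description: the claimed parameters are [24, 9, 6]_7; such a code would be non-MDS.


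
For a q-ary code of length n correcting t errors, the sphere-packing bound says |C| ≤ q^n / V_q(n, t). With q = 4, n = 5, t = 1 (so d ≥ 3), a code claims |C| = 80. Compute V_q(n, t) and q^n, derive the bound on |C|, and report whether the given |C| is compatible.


V_q(n, t) = 16, q^n = 1024, Hamming bound = 64, |C| = 80 > bound (violated).

Step 1: Compute V_q(n, t) = Σ_{j=0}^1 C(n, j) (q−1)^j.
  j = 0: C(5,0)·(3)^0 = 1·1 = 1.
  j = 1: C(5,1)·(3)^1 = 5·3 = 15.
  V_q(n, t) = 1 + 15 = 16.
Step 2: q^n = 4^5 = 1024.
Step 3: Hamming bound ⌊q^n / V_q(n,t)⌋ = ⌊1024/16⌋ = 64.
Step 4: Compare |C| = 80 to 64: violated.
The claimed |C| lies above the Hamming bound, so no 4-ary code of length 5 with d ≥ 3 can have 80 codewords.


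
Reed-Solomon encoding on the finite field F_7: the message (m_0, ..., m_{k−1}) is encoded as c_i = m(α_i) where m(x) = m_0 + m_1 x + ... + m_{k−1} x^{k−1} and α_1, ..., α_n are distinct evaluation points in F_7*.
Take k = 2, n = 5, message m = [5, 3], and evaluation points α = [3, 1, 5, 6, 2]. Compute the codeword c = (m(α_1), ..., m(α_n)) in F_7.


c = [0, 1, 6, 2, 4]

Message polynomial: m(x) = 5 + 3·x (mod 7).
For each evaluation point α_i, compute m(α_i) mod 7:
  α_1 = 3: Horner steps 3 → 0, so m(3) = 0.
  α_2 = 1: Horner steps 3 → 1, so m(1) = 1.
  α_3 = 5: Horner steps 3 → 6, so m(5) = 6.
  α_4 = 6: Horner steps 3 → 2, so m(6) = 2.
  α_5 = 2: Horner steps 3 → 4, so m(2) = 4.
Codeword c = [0, 1, 6, 2, 4] ∈ F_7^5.


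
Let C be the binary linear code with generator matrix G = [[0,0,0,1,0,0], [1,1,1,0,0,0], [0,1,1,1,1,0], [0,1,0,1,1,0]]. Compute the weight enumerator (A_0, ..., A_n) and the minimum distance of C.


Weight distribution: A_0 = 1, A_1 = 2, A_2 = 4, A_3 = 6, A_4 = 3. Minimum distance d = 1.

Enumerate all 2^4 = 16 messages m ∈ F_2^4.
For each, compute codeword c = mG in F_2^6, then tally its weight.
  m = 0000 → c = 000000, weight = 0.
  m = 1000 → c = 000100, weight = 1.
  m = 0100 → c = 111000, weight = 3.
  m = 1100 → c = 111100, weight = 4.
  m = 0010 → c = 011110, weight = 4.
  m = 1010 → c = 011010, weight = 3.
  m = 0110 → c = 100110, weight = 3.
  m = 1110 → c = 100010, weight = 2.
  m = 0001 → c = 010110, weight = 3.
  m = 1001 → c = 010010, weight = 2.
  m = 0101 → c = 101110, weight = 4.
  m = 1101 → c = 101010, weight = 3.
  m = 0011 → c = 001000, weight = 1.
  m = 1011 → c = 001100, weight = 2.
  m = 0111 → c = 110000, weight = 2.
  m = 1111 → c = 110100, weight = 3.
Tally weights:
  weight 0: 1 codewords.
  weight 1: 2 codewords.
  weight 2: 4 codewords.
  weight 3: 6 codewords.
  weight 4: 3 codewords.
Minimum distance d = smallest w > 0 with A_w > 0 = 1.
Sanity: Σ A_w = 16 = 2^4 = 16 ✓.


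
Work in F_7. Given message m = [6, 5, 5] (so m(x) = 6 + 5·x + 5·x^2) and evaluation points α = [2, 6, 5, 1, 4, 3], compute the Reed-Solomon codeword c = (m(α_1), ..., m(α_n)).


c = [1, 6, 2, 2, 1, 3]

Message polynomial: m(x) = 6 + 5·x + 5·x^2 (mod 7).
For each evaluation point α_i, compute m(α_i) mod 7:
  α_1 = 2: Horner steps 5 → 1 → 1, so m(2) = 1.
  α_2 = 6: Horner steps 5 → 0 → 6, so m(6) = 6.
  α_3 = 5: Horner steps 5 → 2 → 2, so m(5) = 2.
  α_4 = 1: Horner steps 5 → 3 → 2, so m(1) = 2.
  α_5 = 4: Horner steps 5 → 4 → 1, so m(4) = 1.
  α_6 = 3: Horner steps 5 → 6 → 3, so m(3) = 3.
Codeword c = [1, 6, 2, 2, 1, 3] ∈ F_7^6.


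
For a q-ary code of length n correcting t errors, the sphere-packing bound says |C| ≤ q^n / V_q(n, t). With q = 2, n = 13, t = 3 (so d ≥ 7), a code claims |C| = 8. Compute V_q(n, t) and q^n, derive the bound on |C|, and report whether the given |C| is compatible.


V_q(n, t) = 378, q^n = 8192, Hamming bound = 21, |C| = 8 ≤ bound (satisfied).

Step 1: Compute V_q(n, t) = Σ_{j=0}^3 C(n, j) (q−1)^j.
  j = 0: C(13,0)·(1)^0 = 1·1 = 1.
  j = 1: C(13,1)·(1)^1 = 13·1 = 13.
  j = 2: C(13,2)·(1)^2 = 78·1 = 78.
  j = 3: C(13,3)·(1)^3 = 286·1 = 286.
  V_q(n, t) = 1 + 13 + 78 + 286 = 378.
Step 2: q^n = 2^13 = 8192.
Step 3: Hamming bound ⌊q^n / V_q(n,t)⌋ = ⌊8192/378⌋ = 21.
Step 4: Compare |C| = 8 to 21: satisfied.
The claimed |C| lies below the Hamming bound.


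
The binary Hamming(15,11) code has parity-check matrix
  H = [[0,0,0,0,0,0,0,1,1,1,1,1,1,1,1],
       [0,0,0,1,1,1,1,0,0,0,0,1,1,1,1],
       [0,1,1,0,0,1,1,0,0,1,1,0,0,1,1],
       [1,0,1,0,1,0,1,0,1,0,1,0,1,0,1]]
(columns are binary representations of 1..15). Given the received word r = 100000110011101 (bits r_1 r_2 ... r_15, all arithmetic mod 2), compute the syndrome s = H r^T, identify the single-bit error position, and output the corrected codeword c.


s = (1, 0, 1, 1)^T, error position = 11, corrected codeword c = 100000110001101

Compute s = H r^T mod 2 one row at a time:
  s_1 = 1 + 0 + 0 + 1 + 1 + 1 + 0 + 1 = 5 ≡ 1 (mod 2).
  s_2 = 0 + 0 + 0 + 1 + 1 + 1 + 0 + 1 = 4 ≡ 0 (mod 2).
  s_3 = 0 + 0 + 0 + 1 + 0 + 1 + 0 + 1 = 3 ≡ 1 (mod 2).
  s_4 = 1 + 0 + 0 + 1 + 0 + 1 + 1 + 1 = 5 ≡ 1 (mod 2).
s = (1, 0, 1, 1)^T — this equals column 11 of H (binary 1011), so error is at position 11.
Correct: flip bit 11 of r = 100000110011101 to get c = 100000110001101.


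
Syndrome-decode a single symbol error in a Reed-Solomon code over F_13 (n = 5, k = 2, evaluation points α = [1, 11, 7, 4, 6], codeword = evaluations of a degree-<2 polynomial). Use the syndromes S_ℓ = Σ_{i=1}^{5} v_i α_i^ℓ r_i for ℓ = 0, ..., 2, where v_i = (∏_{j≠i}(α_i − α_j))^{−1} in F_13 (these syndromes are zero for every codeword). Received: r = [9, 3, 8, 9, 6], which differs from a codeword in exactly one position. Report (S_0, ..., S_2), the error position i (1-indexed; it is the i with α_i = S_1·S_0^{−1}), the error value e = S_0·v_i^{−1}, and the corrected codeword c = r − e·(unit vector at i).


S = (5, 7, 2), error at position 4, error magnitude e = 7, c = [9, 3, 8, 2, 6].

Step 1: column multipliers v_i = (∏_{j≠i}(α_i − α_j))^{−1} mod 13.
  i = 1 (α = 1): (1−11)(1−7)(1−4)(1−6) = (−10)·(−6)·(−3)·(−5) = 900 ≡ 3, so v_1 = 3^{−1} = 9 (mod 13).
  i = 2 (α = 11): (11−1)(11−7)(11−4)(11−6) = 10·4·7·5 = 1400 ≡ 9, so v_2 = 9^{−1} = 3 (mod 13).
  i = 3 (α = 7): (7−1)(7−11)(7−4)(7−6) = 6·(−4)·3·1 = −72 ≡ 6, so v_3 = 6^{−1} = 11 (mod 13).
  i = 4 (α = 4): (4−1)(4−11)(4−7)(4−6) = 3·(−7)·(−3)·(−2) = −126 ≡ 4, so v_4 = 4^{−1} = 10 (mod 13).
  i = 5 (α = 6): (6−1)(6−11)(6−7)(6−4) = 5·(−5)·(−1)·2 = 50 ≡ 11, so v_5 = 11^{−1} = 6 (mod 13).
  v = [9, 3, 11, 10, 6].
Step 2: syndromes of r = [9, 3, 8, 9, 6] (all sums mod 13).
  S_0 = Σ v_i r_i = 9·9 + 3·3 + 11·8 + 10·9 + 6·6 = 304 ≡ 5.
  S_1 = Σ v_i α_i r_i = 9·1·9 + 3·11·3 + 11·7·8 + 10·4·9 + 6·6·6 = 1372 ≡ 7.
  α_i^2 mod 13 = [1, 4, 10, 3, 10].
  S_2 = Σ v_i α_i^2 r_i = 9·1·9 + 3·4·3 + 11·10·8 + 10·3·9 + 6·10·6 = 1627 ≡ 2.
  S = (5, 7, 2) ≠ 0, so r is not a codeword (an error is present).
Step 3: locate the error. For a single error e at position i, S_ℓ = v_i·e·α_i^ℓ, so α_err = S_1/S_0.
  S_0^{−1} = 5^{−1} = 8 (mod 13), so α_err = 7·8 = 56 ≡ 4 = α_4. Error position i = 4.
  Consistency check: S_2/S_1 = 2·2 = 4 ≡ 4 = α_err ✓ (single-error assumption holds).
Step 4: error magnitude e = S_0/v_4 = S_0·∏_{j≠4}(α_4 − α_j) = 5·4 = 20 ≡ 7 (mod 13).
Step 5: correct position 4: c_4 = r_4 − e = 9 − 7 ≡ 2 (mod 13). Hence c = [9, 3, 8, 2, 6].
  Check: interpolating c through the α_i gives m(x) = 7 + 2·x (degree < 2) with m(α_i) = c_i for every i, so c is indeed a codeword.


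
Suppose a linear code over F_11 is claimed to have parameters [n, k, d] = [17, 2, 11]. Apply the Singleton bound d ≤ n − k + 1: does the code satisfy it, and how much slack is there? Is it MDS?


Singleton RHS = n − k + 1 = 16, slack = 5, bound satisfied, not MDS.

Singleton bound: d ≤ n − k + 1.
Here n = 17, k = 2, so n − k + 1 = 16.
Given d = 11, check d ≤ 16: YES.
Slack = (n − k + 1) − d = 5.
The code is NOT MDS (slack = 5 > 0).
Description: the claimed parameters are [17, 2, 11]_11; such a code would be non-MDS.


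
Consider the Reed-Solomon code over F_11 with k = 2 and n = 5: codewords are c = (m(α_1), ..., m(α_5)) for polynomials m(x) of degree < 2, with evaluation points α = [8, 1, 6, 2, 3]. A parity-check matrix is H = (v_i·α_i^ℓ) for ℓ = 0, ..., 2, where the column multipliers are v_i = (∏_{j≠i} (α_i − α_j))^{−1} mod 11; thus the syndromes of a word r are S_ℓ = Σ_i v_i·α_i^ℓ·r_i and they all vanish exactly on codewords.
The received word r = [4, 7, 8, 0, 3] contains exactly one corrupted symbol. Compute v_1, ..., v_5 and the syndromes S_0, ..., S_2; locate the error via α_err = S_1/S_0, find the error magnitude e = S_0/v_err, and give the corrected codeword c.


S = (8, 5, 10), error at position 4, error magnitude e = 6, c = [4, 7, 8, 5, 3].

Step 1: column multipliers v_i = (∏_{j≠i}(α_i − α_j))^{−1} mod 11.
  i = 1 (α = 8): (8−1)(8−6)(8−2)(8−3) = 7·2·6·5 = 420 ≡ 2, so v_1 = 2^{−1} = 6 (mod 11).
  i = 2 (α = 1): (1−8)(1−6)(1−2)(1−3) = (−7)·(−5)·(−1)·(−2) = 70 ≡ 4, so v_2 = 4^{−1} = 3 (mod 11).
  i = 3 (α = 6): (6−8)(6−1)(6−2)(6−3) = (−2)·5·4·3 = −120 ≡ 1, so v_3 = 1^{−1} = 1 (mod 11).
  i = 4 (α = 2): (2−8)(2−1)(2−6)(2−3) = (−6)·1·(−4)·(−1) = −24 ≡ 9, so v_4 = 9^{−1} = 5 (mod 11).
  i = 5 (α = 3): (3−8)(3−1)(3−6)(3−2) = (−5)·2·(−3)·1 = 30 ≡ 8, so v_5 = 8^{−1} = 7 (mod 11).
  v = [6, 3, 1, 5, 7].
Step 2: syndromes of r = [4, 7, 8, 0, 3] (all sums mod 11).
  S_0 = Σ v_i r_i = 6·4 + 3·7 + 1·8 + 5·0 + 7·3 = 74 ≡ 8.
  S_1 = Σ v_i α_i r_i = 6·8·4 + 3·1·7 + 1·6·8 + 5·2·0 + 7·3·3 = 324 ≡ 5.
  α_i^2 mod 11 = [9, 1, 3, 4, 9].
  S_2 = Σ v_i α_i^2 r_i = 6·9·4 + 3·1·7 + 1·3·8 + 5·4·0 + 7·9·3 = 450 ≡ 10.
  S = (8, 5, 10) ≠ 0, so r is not a codeword (an error is present).
Step 3: locate the error. For a single error e at position i, S_ℓ = v_i·e·α_i^ℓ, so α_err = S_1/S_0.
  S_0^{−1} = 8^{−1} = 7 (mod 11), so α_err = 5·7 = 35 ≡ 2 = α_4. Error position i = 4.
  Consistency check: S_2/S_1 = 10·9 = 90 ≡ 2 = α_err ✓ (single-error assumption holds).
Step 4: error magnitude e = S_0/v_4 = S_0·∏_{j≠4}(α_4 − α_j) = 8·9 = 72 ≡ 6 (mod 11).
Step 5: correct position 4: c_4 = r_4 − e = 0 − 6 ≡ 5 (mod 11). Hence c = [4, 7, 8, 5, 3].
  Check: interpolating c through the α_i gives m(x) = 9 + 9·x (degree < 2) with m(α_i) = c_i for every i, so c is indeed a codeword.


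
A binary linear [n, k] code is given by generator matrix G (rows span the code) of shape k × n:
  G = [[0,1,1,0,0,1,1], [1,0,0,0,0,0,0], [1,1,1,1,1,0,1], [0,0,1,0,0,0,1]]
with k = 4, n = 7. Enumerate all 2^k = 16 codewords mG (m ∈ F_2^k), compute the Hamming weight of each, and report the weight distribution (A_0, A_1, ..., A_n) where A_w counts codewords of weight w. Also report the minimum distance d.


Weight distribution: A_0 = 1, A_1 = 1, A_2 = 2, A_3 = 4, A_4 = 3, A_5 = 3, A_6 = 2. Minimum distance d = 1.

Enumerate all 2^4 = 16 messages m ∈ F_2^4.
For each, compute codeword c = mG in F_2^7, then tally its weight.
  m = 0000 → c = 0000000, weight = 0.
  m = 1000 → c = 0110011, weight = 4.
  m = 0100 → c = 1000000, weight = 1.
  m = 1100 → c = 1110011, weight = 5.
  m = 0010 → c = 1111101, weight = 6.
  m = 1010 → c = 1001110, weight = 4.
  m = 0110 → c = 0111101, weight = 5.
  m = 1110 → c = 0001110, weight = 3.
  m = 0001 → c = 0010001, weight = 2.
  m = 1001 → c = 0100010, weight = 2.
  m = 0101 → c = 1010001, weight = 3.
  m = 1101 → c = 1100010, weight = 3.
  m = 0011 → c = 1101100, weight = 4.
  m = 1011 → c = 1011111, weight = 6.
  m = 0111 → c = 0101100, weight = 3.
  m = 1111 → c = 0011111, weight = 5.
Tally weights:
  weight 0: 1 codewords.
  weight 1: 1 codewords.
  weight 2: 2 codewords.
  weight 3: 4 codewords.
  weight 4: 3 codewords.
  weight 5: 3 codewords.
  weight 6: 2 codewords.
Minimum distance d = smallest w > 0 with A_w > 0 = 1.
Sanity: Σ A_w = 16 = 2^4 = 16 ✓.


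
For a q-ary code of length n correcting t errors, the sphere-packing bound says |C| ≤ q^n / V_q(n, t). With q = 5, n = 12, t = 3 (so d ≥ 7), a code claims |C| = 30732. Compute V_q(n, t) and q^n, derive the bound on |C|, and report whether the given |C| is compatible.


V_q(n, t) = 15185, q^n = 244140625, Hamming bound = 16077, |C| = 30732 > bound (violated).

Step 1: Compute V_q(n, t) = Σ_{j=0}^3 C(n, j) (q−1)^j.
  j = 0: C(12,0)·(4)^0 = 1·1 = 1.
  j = 1: C(12,1)·(4)^1 = 12·4 = 48.
  j = 2: C(12,2)·(4)^2 = 66·16 = 1056.
  j = 3: C(12,3)·(4)^3 = 220·64 = 14080.
  V_q(n, t) = 1 + 48 + 1056 + 14080 = 15185.
Step 2: q^n = 5^12 = 244140625.
Step 3: Hamming bound ⌊q^n / V_q(n,t)⌋ = ⌊244140625/15185⌋ = 16077.
Step 4: Compare |C| = 30732 to 16077: violated.
The claimed |C| lies above the Hamming bound, so no 5-ary code of length 12 with d ≥ 7 can have 30732 codewords.
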